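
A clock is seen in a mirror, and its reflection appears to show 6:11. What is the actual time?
Reflection across the vertical (12-6) axis maps a hand at angle A degrees to (360 - A) degrees, which sends a reading of T minutes past 12:00 to (720 - T) minutes past 12:00.
Mirror reads 6:11 = 371 minutes past 12:00.
Actual time: (720 - 371) mod 720 = 349 minutes = 5:49.

Final answer: 5:49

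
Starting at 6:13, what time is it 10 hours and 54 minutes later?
Starting time: 6:13
Adding 54 minutes to 13 minutes: 13 + 54 = 67 minutes = 1 hour and 7 minutes
Adding 10 hours: 6 + 10 + 1 (carry) = 17 - 12 = 5
Final time: 5:07

Final answer: 5:07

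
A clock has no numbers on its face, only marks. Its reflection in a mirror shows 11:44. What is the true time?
Reflection across the vertical (12-6) axis maps a hand at angle A degrees to (360 - A) degrees, which sends a reading of T minutes past 12:00 to (720 - T) minutes past 12:00.
Mirror reads 11:44 = 704 minutes past 12:00.
Actual time: (720 - 704) mod 720 = 16 minutes = 12:16.

Final answer: 12:16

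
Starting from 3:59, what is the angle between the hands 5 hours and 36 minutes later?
First find the time 5 hours and 36 minutes after 3:59.
Total minutes: 3 x 60 + 59 + 5 x 60 + 36 = 575.
575 mod 720 = 575 minutes = 9:35.
Now compute the angle at 9:35:
Hour hand: 9 x 30 + 35 x 0.5 = 287.5 degrees
Minute hand: 35 x 6 = 210 degrees
Difference: |287.5 - 210| = 77.5 degrees
The angle is 77.5 degrees

Final answer: 77.5 degrees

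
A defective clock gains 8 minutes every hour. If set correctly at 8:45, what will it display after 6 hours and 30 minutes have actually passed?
For every 60 true minutes, the faulty clock advances 60 + 8 = 68 minutes.
True elapsed: 6 hours and 30 minutes = 390 minutes.
Faulty clock advances: 390 x 68/60 = 442 minutes (drift: 52 minutes ahead).
Shown time: 8:45 + 442 minutes = 4:07.

Final answer: 4:07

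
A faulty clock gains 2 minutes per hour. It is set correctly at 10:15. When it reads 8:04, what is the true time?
For every 60 true minutes, the faulty clock advances 62 minutes, so 1 faulty-clock minute corresponds to 60/62 true minutes.
From 10:15 to 8:04 on the faulty dial is 589 minutes.
True elapsed: 589 x 60/62 = 570 minutes = 9 hours and 30 minutes.
True time: 10:15 + 9 hours and 30 minutes = 7:45.

Final answer: 7:45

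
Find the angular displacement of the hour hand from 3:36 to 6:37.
The hour hand moves 0.5 degrees per minute.
Time elapsed: 6:37 - 3:36 = 181 minutes
Angular displacement: 181 x 0.5 = 90.5 degrees

Final answer: 90.5 degrees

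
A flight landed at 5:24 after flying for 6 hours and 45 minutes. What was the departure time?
Starting time: 5:24 = 324 total minutes past 12:00
Subtracting: 6 hours and 45 minutes = 405 minutes
324 - 405 = -81 (negative, add 12 hours = 720) = 639 minutes
= 10 hours and 39 minutes past 12:00 = 10:39

Final answer: 10:39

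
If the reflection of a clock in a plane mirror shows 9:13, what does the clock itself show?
Reflection across the vertical (12-6) axis maps a hand at angle A degrees to (360 - A) degrees, which sends a reading of T minutes past 12:00 to (720 - T) minutes past 12:00.
Mirror reads 9:13 = 553 minutes past 12:00.
Actual time: (720 - 553) mod 720 = 167 minutes = 2:47.

Final answer: 2:47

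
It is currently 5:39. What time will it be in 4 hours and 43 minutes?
Starting time: 5:39
Adding 43 minutes to 39 minutes: 39 + 43 = 82 minutes = 1 hour and 22 minutes
Adding 4 hours: 5 + 4 + 1 (carry) = 10
Final time: 10:22

Final answer: 10:22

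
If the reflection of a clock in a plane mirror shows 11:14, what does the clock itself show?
Reflection across the vertical (12-6) axis maps a hand at angle A degrees to (360 - A) degrees, which sends a reading of T minutes past 12:00 to (720 - T) minutes past 12:00.
Mirror reads 11:14 = 674 minutes past 12:00.
Actual time: (720 - 674) mod 720 = 46 minutes = 12:46.

Final answer: 12:46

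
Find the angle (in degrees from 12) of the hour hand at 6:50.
The hour hand moves 30 degrees per hour and 0.5 degrees per minute.
At 6:50: (6) x 30 + 50 x 0.5 = 180 + 25 = 205 degrees

Final answer: 205 degrees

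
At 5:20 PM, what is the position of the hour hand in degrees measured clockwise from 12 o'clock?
The hour hand moves 30 degrees per hour and 0.5 degrees per minute.
At 5:20: (5) x 30 + 20 x 0.5 = 150 + 10 = 160 degrees

Final answer: 160 degrees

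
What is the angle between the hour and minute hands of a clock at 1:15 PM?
Hour hand position: 1 x 30 + 15 x 0.5 = 37.5 degrees
Minute hand position: 15 x 6 = 90 degrees
Difference: |37.5 - 90| = 52.5 degrees
The angle between the hands is 52.5 degrees

Final answer: 52.5 degrees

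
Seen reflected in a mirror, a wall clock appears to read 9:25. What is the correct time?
Reflection across the vertical (12-6) axis maps a hand at angle A degrees to (360 - A) degrees, which sends a reading of T minutes past 12:00 to (720 - T) minutes past 12:00.
Mirror reads 9:25 = 565 minutes past 12:00.
Actual time: (720 - 565) mod 720 = 155 minutes = 2:35.

Final answer: 2:35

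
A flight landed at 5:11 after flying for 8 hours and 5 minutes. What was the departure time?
Starting time: 5:11 = 311 total minutes past 12:00
Subtracting: 8 hours and 5 minutes = 485 minutes
311 - 485 = -174 (negative, add 12 hours = 720) = 546 minutes
= 9 hours and 6 minutes past 12:00 = 9:06

Final answer: 9:06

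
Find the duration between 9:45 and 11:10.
From 9:45 to 11:10:
(11 x 60 + 10) - (9 x 60 + 45) = 670 - 585 = 85 minutes
= 1 hour and 25 minutes

Final answer: 1 hour and 25 minutes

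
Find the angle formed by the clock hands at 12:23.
Hour hand position: 0 x 30 + 23 x 0.5 = 11.5 degrees
Minute hand position: 23 x 6 = 138 degrees
Difference: |11.5 - 138| = 126.5 degrees
The angle between the hands is 126.5 degrees

Final answer: 126.5 degrees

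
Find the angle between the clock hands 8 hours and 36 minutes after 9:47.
First find the time 8 hours and 36 minutes after 9:47.
Total minutes: 9 x 60 + 47 + 8 x 60 + 36 = 1103.
1103 mod 720 = 383 minutes = 6:23.
Now compute the angle at 6:23:
Hour hand: 6 x 30 + 23 x 0.5 = 191.5 degrees
Minute hand: 23 x 6 = 138 degrees
Difference: |191.5 - 138| = 53.5 degrees
The angle is 53.5 degrees

Final answer: 53.5 degrees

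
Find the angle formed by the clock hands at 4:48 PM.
Hour hand position: 4 x 30 + 48 x 0.5 = 144 degrees
Minute hand position: 48 x 6 = 288 degrees
Difference: |144 - 288| = 144 degrees
The angle between the hands is 144 degrees

Final answer: 144 degrees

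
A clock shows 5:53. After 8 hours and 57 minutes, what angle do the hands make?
First find the time 8 hours and 57 minutes after 5:53.
Total minutes: 5 x 60 + 53 + 8 x 60 + 57 = 890.
890 mod 720 = 170 minutes = 2:50.
Now compute the angle at 2:50:
Hour hand: 2 x 30 + 50 x 0.5 = 85 degrees
Minute hand: 50 x 6 = 300 degrees
Difference: |85 - 300| = 215 degrees
Smaller angle: 360 - 215 = 145 degrees

Final answer: 145 degrees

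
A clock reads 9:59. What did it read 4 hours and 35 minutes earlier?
Starting time: 9:59 = 599 total minutes past 12:00
Subtracting: 4 hours and 35 minutes = 275 minutes
599 - 275 = 324 minutes
= 5 hours and 24 minutes past 12:00 = 5:24

Final answer: 5:24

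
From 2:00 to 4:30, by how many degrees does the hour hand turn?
The hour hand moves 0.5 degrees per minute.
Time elapsed: 4:30 - 2:00 = 150 minutes
Angular displacement: 150 x 0.5 = 75 degrees

Final answer: 75 degrees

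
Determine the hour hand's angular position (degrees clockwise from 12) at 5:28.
The hour hand moves 30 degrees per hour and 0.5 degrees per minute.
At 5:28: (5) x 30 + 28 x 0.5 = 150 + 14 = 164 degrees

Final answer: 164 degrees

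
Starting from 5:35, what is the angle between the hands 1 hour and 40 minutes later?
First find the time 1 hour and 40 minutes after 5:35.
Total minutes: 5 x 60 + 35 + 1 x 60 + 40 = 435.
435 mod 720 = 435 minutes = 7:15.
Now compute the angle at 7:15:
Hour hand: 7 x 30 + 15 x 0.5 = 217.5 degrees
Minute hand: 15 x 6 = 90 degrees
Difference: |217.5 - 90| = 127.5 degrees
The angle is 127.5 degrees

Final answer: 127.5 degrees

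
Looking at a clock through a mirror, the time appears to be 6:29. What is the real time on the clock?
Reflection across the vertical (12-6) axis maps a hand at angle A degrees to (360 - A) degrees, which sends a reading of T minutes past 12:00 to (720 - T) minutes past 12:00.
Mirror reads 6:29 = 389 minutes past 12:00.
Actual time: (720 - 389) mod 720 = 331 minutes = 5:31.

Final answer: 5:31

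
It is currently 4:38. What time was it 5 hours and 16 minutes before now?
Starting time: 4:38 = 278 total minutes past 12:00
Subtracting: 5 hours and 16 minutes = 316 minutes
278 - 316 = -38 (negative, add 12 hours = 720) = 682 minutes
= 11 hours and 22 minutes past 12:00 = 11:22

Final answer: 11:22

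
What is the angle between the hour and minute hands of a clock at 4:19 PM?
Hour hand position: 4 x 30 + 19 x 0.5 = 129.5 degrees
Minute hand position: 19 x 6 = 114 degrees
Difference: |129.5 - 114| = 15.5 degrees
The angle between the hands is 15.5 degrees

Final answer: 15.5 degrees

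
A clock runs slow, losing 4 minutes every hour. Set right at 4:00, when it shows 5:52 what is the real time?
For every 60 true minutes, the faulty clock advances 56 minutes, so 1 faulty-clock minute corresponds to 60/56 true minutes.
From 4:00 to 5:52 on the faulty dial is 112 minutes.
True elapsed: 112 x 60/56 = 120 minutes = 2 hours.
True time: 4:00 + 2 hours = 6:00.

Final answer: 6:00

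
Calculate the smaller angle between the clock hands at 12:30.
Hour hand position: 0 x 30 + 30 x 0.5 = 15 degrees
Minute hand position: 30 x 6 = 180 degrees
Difference: |15 - 180| = 165 degrees
The angle between the hands is 165 degrees

Final answer: 165 degrees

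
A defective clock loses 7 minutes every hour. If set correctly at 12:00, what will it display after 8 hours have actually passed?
For every 60 true minutes, the faulty clock advances 60 - 7 = 53 minutes.
True elapsed: 8 hours = 480 minutes.
Faulty clock advances: 480 x 53/60 = 424 minutes (drift: 56 minutes behind).
Shown time: 12:00 + 424 minutes = 7:04.

Final answer: 7:04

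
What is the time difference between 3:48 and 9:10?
From 3:48 to 9:10:
(9 x 60 + 10) - (3 x 60 + 48) = 550 - 228 = 322 minutes
= 5 hours and 22 minutes

Final answer: 5 hours and 22 minutes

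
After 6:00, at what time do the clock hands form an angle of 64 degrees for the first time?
At t minutes past 6:00, the hour hand is at 30 x 6 + 0.5t degrees and the minute hand is at 6t degrees.
The smaller angle between them is 64 degrees when |30H - 5.5t| = 64 or |30H - 5.5t| = 296.
With H = 6, solve 30 x 6 - 5.5t = +/- target for each target:
  t = (30 x 6 - 64) / 5.5 = 21.09
  t = (30 x 6 + 64) / 5.5 = 44.36
  t = (30 x 6 - 296) / 5.5 = -21.09 (outside (0, 60))
  t = (30 x 6 + 296) / 5.5 = 86.55 (outside (0, 60))
Valid solutions in (0, 60): {21.09, 44.36} minutes.
The first occurrence is t = 21.09 minutes.
The hands form a 64-degree angle at 21.09 minutes past 6:00.

Final answer: 21.09 minutes past 6:00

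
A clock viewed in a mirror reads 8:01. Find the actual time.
Reflection across the vertical (12-6) axis maps a hand at angle A degrees to (360 - A) degrees, which sends a reading of T minutes past 12:00 to (720 - T) minutes past 12:00.
Mirror reads 8:01 = 481 minutes past 12:00.
Actual time: (720 - 481) mod 720 = 239 minutes = 3:59.

Final answer: 3:59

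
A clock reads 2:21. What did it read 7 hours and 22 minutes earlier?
Starting time: 2:21 = 141 total minutes past 12:00
Subtracting: 7 hours and 22 minutes = 442 minutes
141 - 442 = -301 (negative, add 12 hours = 720) = 419 minutes
= 6 hours and 59 minutes past 12:00 = 6:59

Final answer: 6:59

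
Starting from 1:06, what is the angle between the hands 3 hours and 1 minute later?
First find the time 3 hours and 1 minute after 1:06.
Total minutes: 1 x 60 + 6 + 3 x 60 + 1 = 247.
247 mod 720 = 247 minutes = 4:07.
Now compute the angle at 4:07:
Hour hand: 4 x 30 + 7 x 0.5 = 123.5 degrees
Minute hand: 7 x 6 = 42 degrees
Difference: |123.5 - 42| = 81.5 degrees
The angle is 81.5 degrees

Final answer: 81.5 degrees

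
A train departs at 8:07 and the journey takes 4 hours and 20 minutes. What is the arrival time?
Starting time: 8:07
Adding 20 minutes to 7 minutes: 7 + 20 = 27 minutes
Adding 4 hours: 8 + 4 = 12
Final time: 12:27

Final answer: 12:27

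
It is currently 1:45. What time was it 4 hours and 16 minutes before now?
Starting time: 1:45 = 105 total minutes past 12:00
Subtracting: 4 hours and 16 minutes = 256 minutes
105 - 256 = -151 (negative, add 12 hours = 720) = 569 minutes
= 9 hours and 29 minutes past 12:00 = 9:29

Final answer: 9:29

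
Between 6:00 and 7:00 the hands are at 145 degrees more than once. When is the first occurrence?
At t minutes past 6:00, the hour hand is at 30 x 6 + 0.5t degrees and the minute hand is at 6t degrees.
The smaller angle between them is 145 degrees when |30H - 5.5t| = 145 or |30H - 5.5t| = 215.
With H = 6, solve 30 x 6 - 5.5t = +/- target for each target:
  t = (30 x 6 - 145) / 5.5 = 6.36
  t = (30 x 6 + 145) / 5.5 = 59.09
  t = (30 x 6 - 215) / 5.5 = -6.36 (outside (0, 60))
  t = (30 x 6 + 215) / 5.5 = 71.82 (outside (0, 60))
Valid solutions in (0, 60): {6.36, 59.09} minutes.
The first occurrence is t = 6.36 minutes.
The hands form a 145-degree angle at 6.36 minutes past 6:00.

Final answer: 6.36 minutes past 6:00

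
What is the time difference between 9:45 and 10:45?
From 9:45 to 10:45:
(10 x 60 + 45) - (9 x 60 + 45) = 645 - 585 = 60 minutes
= 1 hour

Final answer: 1 hour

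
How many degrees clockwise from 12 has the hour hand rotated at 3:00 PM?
The hour hand moves 30 degrees per hour and 0.5 degrees per minute.
At 3:00: (3) x 30 + 0 x 0.5 = 90 + 0 = 90 degrees

Final answer: 90 degrees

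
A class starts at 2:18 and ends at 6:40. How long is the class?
From 2:18 to 6:40:
(6 x 60 + 40) - (2 x 60 + 18) = 400 - 138 = 262 minutes
= 4 hours and 22 minutes

Final answer: 4 hours and 22 minutes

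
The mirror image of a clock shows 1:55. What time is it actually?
Reflection across the vertical (12-6) axis maps a hand at angle A degrees to (360 - A) degrees, which sends a reading of T minutes past 12:00 to (720 - T) minutes past 12:00.
Mirror reads 1:55 = 115 minutes past 12:00.
Actual time: (720 - 115) mod 720 = 605 minutes = 10:05.

Final answer: 10:05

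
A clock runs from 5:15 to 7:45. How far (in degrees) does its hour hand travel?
The hour hand moves 0.5 degrees per minute.
Time elapsed: 7:45 - 5:15 = 150 minutes
Angular displacement: 150 x 0.5 = 75 degrees

Final answer: 75 degrees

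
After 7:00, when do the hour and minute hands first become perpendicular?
At t minutes past 7:00, the hour hand is at 30 x 7 + 0.5t degrees and the minute hand is at 6t degrees.
The smaller angle between them is 90 degrees when |30H - 5.5t| = 90 or |30H - 5.5t| = 270.
With H = 7, solve 30 x 7 - 5.5t = +/- target for each target:
  t = (30 x 7 - 90) / 5.5 = 21.82
  t = (30 x 7 + 90) / 5.5 = 54.55
  t = (30 x 7 - 270) / 5.5 = -10.91 (outside (0, 60))
  t = (30 x 7 + 270) / 5.5 = 87.27 (outside (0, 60))
Valid solutions in (0, 60): {21.82, 54.55} minutes.
First occurrence: t = 21.82 minutes.
The hands are at right angles at 21.82 minutes past 7:00.

Final answer: 21.82 minutes past 7:00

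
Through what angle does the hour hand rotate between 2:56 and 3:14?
The hour hand moves 0.5 degrees per minute.
Time elapsed: 3:14 - 2:56 = 18 minutes
Angular displacement: 18 x 0.5 = 9 degrees

Final answer: 9 degrees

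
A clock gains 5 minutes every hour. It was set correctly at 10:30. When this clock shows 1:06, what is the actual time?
For every 60 true minutes, the faulty clock advances 65 minutes, so 1 faulty-clock minute corresponds to 60/65 true minutes.
From 10:30 to 1:06 on the faulty dial is 156 minutes.
True elapsed: 156 x 60/65 = 144 minutes = 2 hours and 24 minutes.
True time: 10:30 + 2 hours and 24 minutes = 12:54.

Final answer: 12:54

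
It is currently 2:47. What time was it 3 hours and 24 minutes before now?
Starting time: 2:47 = 167 total minutes past 12:00
Subtracting: 3 hours and 24 minutes = 204 minutes
167 - 204 = -37 (negative, add 12 hours = 720) = 683 minutes
= 11 hours and 23 minutes past 12:00 = 11:23

Final answer: 11:23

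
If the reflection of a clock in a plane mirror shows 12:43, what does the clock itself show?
Reflection across the vertical (12-6) axis maps a hand at angle A degrees to (360 - A) degrees, which sends a reading of T minutes past 12:00 to (720 - T) minutes past 12:00.
Mirror reads 12:43 = 43 minutes past 12:00.
Actual time: (720 - 43) mod 720 = 677 minutes = 11:17.

Final answer: 11:17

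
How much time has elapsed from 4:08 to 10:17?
From 4:08 to 10:17:
(10 x 60 + 17) - (4 x 60 + 8) = 617 - 248 = 369 minutes
= 6 hours and 9 minutes

Final answer: 6 hours and 9 minutes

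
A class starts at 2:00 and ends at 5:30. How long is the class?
From 2:00 to 5:30:
(5 x 60 + 30) - (2 x 60 + 0) = 330 - 120 = 210 minutes
= 3 hours and 30 minutes

Final answer: 3 hours and 30 minutes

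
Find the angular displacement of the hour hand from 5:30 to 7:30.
The hour hand moves 0.5 degrees per minute.
Time elapsed: 7:30 - 5:30 = 120 minutes
Angular displacement: 120 x 0.5 = 60 degrees

Final answer: 60 degrees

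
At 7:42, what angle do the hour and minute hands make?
Hour hand position: 7 x 30 + 42 x 0.5 = 231 degrees
Minute hand position: 42 x 6 = 252 degrees
Difference: |231 - 252| = 21 degrees
The angle between the hands is 21 degrees

Final answer: 21 degrees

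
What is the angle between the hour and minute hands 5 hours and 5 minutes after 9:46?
First find the time 5 hours and 5 minutes after 9:46.
Total minutes: 9 x 60 + 46 + 5 x 60 + 5 = 891.
891 mod 720 = 171 minutes = 2:51.
Now compute the angle at 2:51:
Hour hand: 2 x 30 + 51 x 0.5 = 85.5 degrees
Minute hand: 51 x 6 = 306 degrees
Difference: |85.5 - 306| = 220.5 degrees
Smaller angle: 360 - 220.5 = 139.5 degrees

Final answer: 139.5 degrees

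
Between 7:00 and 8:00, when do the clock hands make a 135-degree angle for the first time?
At t minutes past 7:00, the hour hand is at 30 x 7 + 0.5t degrees and the minute hand is at 6t degrees.
The smaller angle between them is 135 degrees when |30H - 5.5t| = 135 or |30H - 5.5t| = 225.
With H = 7, solve 30 x 7 - 5.5t = +/- target for each target:
  t = (30 x 7 - 135) / 5.5 = 13.64
  t = (30 x 7 + 135) / 5.5 = 62.73 (outside (0, 60))
  t = (30 x 7 - 225) / 5.5 = -2.73 (outside (0, 60))
  t = (30 x 7 + 225) / 5.5 = 79.09 (outside (0, 60))
Valid solutions in (0, 60): {13.64} minutes.
The first occurrence is t = 13.64 minutes.
The hands form a 135-degree angle at 13.64 minutes past 7:00.

Final answer: 13.64 minutes past 7:00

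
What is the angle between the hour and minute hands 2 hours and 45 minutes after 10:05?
First find the time 2 hours and 45 minutes after 10:05.
Total minutes: 10 x 60 + 5 + 2 x 60 + 45 = 770.
770 mod 720 = 50 minutes = 12:50.
Now compute the angle at 12:50:
Hour hand: 0 x 30 + 50 x 0.5 = 25 degrees
Minute hand: 50 x 6 = 300 degrees
Difference: |25 - 300| = 275 degrees
Smaller angle: 360 - 275 = 85 degrees

Final answer: 85 degrees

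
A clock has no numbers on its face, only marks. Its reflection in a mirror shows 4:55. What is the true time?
Reflection across the vertical (12-6) axis maps a hand at angle A degrees to (360 - A) degrees, which sends a reading of T minutes past 12:00 to (720 - T) minutes past 12:00.
Mirror reads 4:55 = 295 minutes past 12:00.
Actual time: (720 - 295) mod 720 = 425 minutes = 7:05.

Final answer: 7:05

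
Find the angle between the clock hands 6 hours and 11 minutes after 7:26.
First find the time 6 hours and 11 minutes after 7:26.
Total minutes: 7 x 60 + 26 + 6 x 60 + 11 = 817.
817 mod 720 = 97 minutes = 1:37.
Now compute the angle at 1:37:
Hour hand: 1 x 30 + 37 x 0.5 = 48.5 degrees
Minute hand: 37 x 6 = 222 degrees
Difference: |48.5 - 222| = 173.5 degrees
The angle is 173.5 degrees

Final answer: 173.5 degrees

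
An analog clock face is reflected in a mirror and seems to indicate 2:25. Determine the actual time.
Reflection across the vertical (12-6) axis maps a hand at angle A degrees to (360 - A) degrees, which sends a reading of T minutes past 12:00 to (720 - T) minutes past 12:00.
Mirror reads 2:25 = 145 minutes past 12:00.
Actual time: (720 - 145) mod 720 = 575 minutes = 9:35.

Final answer: 9:35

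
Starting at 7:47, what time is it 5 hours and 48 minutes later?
Starting time: 7:47
Adding 48 minutes to 47 minutes: 47 + 48 = 95 minutes = 1 hour and 35 minutes
Adding 5 hours: 7 + 5 + 1 (carry) = 13 - 12 = 1
Final time: 1:35

Final answer: 1:35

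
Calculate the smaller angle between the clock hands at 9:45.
Hour hand position: 9 x 30 + 45 x 0.5 = 292.5 degrees
Minute hand position: 45 x 6 = 270 degrees
Difference: |292.5 - 270| = 22.5 degrees
The angle between the hands is 22.5 degrees

Final answer: 22.5 degrees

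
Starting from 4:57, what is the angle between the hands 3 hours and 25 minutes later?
First find the time 3 hours and 25 minutes after 4:57.
Total minutes: 4 x 60 + 57 + 3 x 60 + 25 = 502.
502 mod 720 = 502 minutes = 8:22.
Now compute the angle at 8:22:
Hour hand: 8 x 30 + 22 x 0.5 = 251 degrees
Minute hand: 22 x 6 = 132 degrees
Difference: |251 - 132| = 119 degrees
The angle is 119 degrees

Final answer: 119 degrees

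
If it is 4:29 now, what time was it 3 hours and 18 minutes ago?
Starting time: 4:29 = 269 total minutes past 12:00
Subtracting: 3 hours and 18 minutes = 198 minutes
269 - 198 = 71 minutes
= 1 hour and 11 minutes past 12:00 = 1:11

Final answer: 1:11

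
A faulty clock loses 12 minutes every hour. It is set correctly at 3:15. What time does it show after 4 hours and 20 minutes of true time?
For every 60 true minutes, the faulty clock advances 60 - 12 = 48 minutes.
True elapsed: 4 hours and 20 minutes = 260 minutes.
Faulty clock advances: 260 x 48/60 = 208 minutes (drift: 52 minutes behind).
Shown time: 3:15 + 208 minutes = 6:43.

Final answer: 6:43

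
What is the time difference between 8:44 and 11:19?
From 8:44 to 11:19:
(11 x 60 + 19) - (8 x 60 + 44) = 679 - 524 = 155 minutes
= 2 hours and 35 minutes

Final answer: 2 hours and 35 minutes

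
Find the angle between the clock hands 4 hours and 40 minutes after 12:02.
First find the time 4 hours and 40 minutes after 12:02.
Total minutes: 12 x 60 + 2 + 4 x 60 + 40 = 1002.
1002 mod 720 = 282 minutes = 4:42.
Now compute the angle at 4:42:
Hour hand: 4 x 30 + 42 x 0.5 = 141 degrees
Minute hand: 42 x 6 = 252 degrees
Difference: |141 - 252| = 111 degrees
The angle is 111 degrees

Final answer: 111 degrees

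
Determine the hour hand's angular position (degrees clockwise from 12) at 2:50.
The hour hand moves 30 degrees per hour and 0.5 degrees per minute.
At 2:50: (2) x 30 + 50 x 0.5 = 60 + 25 = 85 degrees

Final answer: 85 degrees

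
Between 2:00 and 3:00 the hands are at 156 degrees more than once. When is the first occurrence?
At t minutes past 2:00, the hour hand is at 30 x 2 + 0.5t degrees and the minute hand is at 6t degrees.
The smaller angle between them is 156 degrees when |30H - 5.5t| = 156 or |30H - 5.5t| = 204.
With H = 2, solve 30 x 2 - 5.5t = +/- target for each target:
  t = (30 x 2 - 156) / 5.5 = -17.45 (outside (0, 60))
  t = (30 x 2 + 156) / 5.5 = 39.27
  t = (30 x 2 - 204) / 5.5 = -26.18 (outside (0, 60))
  t = (30 x 2 + 204) / 5.5 = 48
Valid solutions in (0, 60): {39.27, 48} minutes.
The first occurrence is t = 39.27 minutes.
The hands form a 156-degree angle at 39.27 minutes past 2:00.

Final answer: 39.27 minutes past 2:00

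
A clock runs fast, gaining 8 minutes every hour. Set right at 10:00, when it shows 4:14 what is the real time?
For every 60 true minutes, the faulty clock advances 68 minutes, so 1 faulty-clock minute corresponds to 60/68 true minutes.
From 10:00 to 4:14 on the faulty dial is 374 minutes.
True elapsed: 374 x 60/68 = 330 minutes = 5 hours and 30 minutes.
True time: 10:00 + 5 hours and 30 minutes = 3:30.

Final answer: 3:30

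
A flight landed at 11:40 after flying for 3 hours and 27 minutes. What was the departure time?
Starting time: 11:40 = 700 total minutes past 12:00
Subtracting: 3 hours and 27 minutes = 207 minutes
700 - 207 = 493 minutes
= 8 hours and 13 minutes past 12:00 = 8:13

Final answer: 8:13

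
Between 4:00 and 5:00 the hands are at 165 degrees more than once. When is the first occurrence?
At t minutes past 4:00, the hour hand is at 30 x 4 + 0.5t degrees and the minute hand is at 6t degrees.
The smaller angle between them is 165 degrees when |30H - 5.5t| = 165 or |30H - 5.5t| = 195.
With H = 4, solve 30 x 4 - 5.5t = +/- target for each target:
  t = (30 x 4 - 165) / 5.5 = -8.18 (outside (0, 60))
  t = (30 x 4 + 165) / 5.5 = 51.82
  t = (30 x 4 - 195) / 5.5 = -13.64 (outside (0, 60))
  t = (30 x 4 + 195) / 5.5 = 57.27
Valid solutions in (0, 60): {51.82, 57.27} minutes.
The first occurrence is t = 51.82 minutes.
The hands form a 165-degree angle at 51.82 minutes past 4:00.

Final answer: 51.82 minutes past 4:00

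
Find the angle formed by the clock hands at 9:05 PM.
Hour hand position: 9 x 30 + 5 x 0.5 = 272.5 degrees
Minute hand position: 5 x 6 = 30 degrees
Difference: |272.5 - 30| = 242.5 degrees
Since 242.5 > 180, the smaller angle is 360 - 242.5 = 117.5 degrees

Final answer: 117.5 degrees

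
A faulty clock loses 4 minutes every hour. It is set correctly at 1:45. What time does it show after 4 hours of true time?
For every 60 true minutes, the faulty clock advances 60 - 4 = 56 minutes.
True elapsed: 4 hours = 240 minutes.
Faulty clock advances: 240 x 56/60 = 224 minutes (drift: 16 minutes behind).
Shown time: 1:45 + 224 minutes = 5:29.

Final answer: 5:29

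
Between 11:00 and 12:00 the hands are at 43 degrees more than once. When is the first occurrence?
At t minutes past 11:00, the hour hand is at 30 x 11 + 0.5t degrees and the minute hand is at 6t degrees.
The smaller angle between them is 43 degrees when |30H - 5.5t| = 43 or |30H - 5.5t| = 317.
With H = 11, solve 30 x 11 - 5.5t = +/- target for each target:
  t = (30 x 11 - 43) / 5.5 = 52.18
  t = (30 x 11 + 43) / 5.5 = 67.82 (outside (0, 60))
  t = (30 x 11 - 317) / 5.5 = 2.36
  t = (30 x 11 + 317) / 5.5 = 117.64 (outside (0, 60))
Valid solutions in (0, 60): {2.36, 52.18} minutes.
The first occurrence is t = 2.36 minutes.
The hands form a 43-degree angle at 2.36 minutes past 11:00.

Final answer: 2.36 minutes past 11:00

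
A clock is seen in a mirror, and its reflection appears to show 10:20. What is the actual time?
Reflection across the vertical (12-6) axis maps a hand at angle A degrees to (360 - A) degrees, which sends a reading of T minutes past 12:00 to (720 - T) minutes past 12:00.
Mirror reads 10:20 = 620 minutes past 12:00.
Actual time: (720 - 620) mod 720 = 100 minutes = 1:40.

Final answer: 1:40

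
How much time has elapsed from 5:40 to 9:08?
From 5:40 to 9:08:
(9 x 60 + 8) - (5 x 60 + 40) = 548 - 340 = 208 minutes
= 3 hours and 28 minutes

Final answer: 3 hours and 28 minutes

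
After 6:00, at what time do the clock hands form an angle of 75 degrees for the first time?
At t minutes past 6:00, the hour hand is at 30 x 6 + 0.5t degrees and the minute hand is at 6t degrees.
The smaller angle between them is 75 degrees when |30H - 5.5t| = 75 or |30H - 5.5t| = 285.
With H = 6, solve 30 x 6 - 5.5t = +/- target for each target:
  t = (30 x 6 - 75) / 5.5 = 19.09
  t = (30 x 6 + 75) / 5.5 = 46.36
  t = (30 x 6 - 285) / 5.5 = -19.09 (outside (0, 60))
  t = (30 x 6 + 285) / 5.5 = 84.55 (outside (0, 60))
Valid solutions in (0, 60): {19.09, 46.36} minutes.
The first occurrence is t = 19.09 minutes.
The hands form a 75-degree angle at 19.09 minutes past 6:00.

Final answer: 19.09 minutes past 6:00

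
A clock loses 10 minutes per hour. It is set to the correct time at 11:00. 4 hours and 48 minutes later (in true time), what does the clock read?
For every 60 true minutes, the faulty clock advances 60 - 10 = 50 minutes.
True elapsed: 4 hours and 48 minutes = 288 minutes.
Faulty clock advances: 288 x 50/60 = 240 minutes (drift: 48 minutes behind).
Shown time: 11:00 + 240 minutes = 3:00.

Final answer: 3:00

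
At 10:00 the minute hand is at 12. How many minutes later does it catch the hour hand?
The minute hand gains 5.5 degrees per minute on the hour hand.
At 10:00, the hour hand is at 300 degrees and the minute hand is at 0 degrees.
The gap is 300 degrees. Time to close: 300/5.5 = 60 x 10/11 = 54.55 minutes.
The hands overlap at 54.55 minutes past 10:00.

Final answer: 54.55 minutes past 10:00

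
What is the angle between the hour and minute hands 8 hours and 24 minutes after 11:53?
First find the time 8 hours and 24 minutes after 11:53.
Total minutes: 11 x 60 + 53 + 8 x 60 + 24 = 1217.
1217 mod 720 = 497 minutes = 8:17.
Now compute the angle at 8:17:
Hour hand: 8 x 30 + 17 x 0.5 = 248.5 degrees
Minute hand: 17 x 6 = 102 degrees
Difference: |248.5 - 102| = 146.5 degrees
The angle is 146.5 degrees

Final answer: 146.5 degrees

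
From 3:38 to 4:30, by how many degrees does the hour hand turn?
The hour hand moves 0.5 degrees per minute.
Time elapsed: 4:30 - 3:38 = 52 minutes
Angular displacement: 52 x 0.5 = 26 degrees

Final answer: 26 degrees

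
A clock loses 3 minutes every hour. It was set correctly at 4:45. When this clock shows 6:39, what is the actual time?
For every 60 true minutes, the faulty clock advances 57 minutes, so 1 faulty-clock minute corresponds to 60/57 true minutes.
From 4:45 to 6:39 on the faulty dial is 114 minutes.
True elapsed: 114 x 60/57 = 120 minutes = 2 hours.
True time: 4:45 + 2 hours = 6:45.

Final answer: 6:45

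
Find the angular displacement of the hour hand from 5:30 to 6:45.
The hour hand moves 0.5 degrees per minute.
Time elapsed: 6:45 - 5:30 = 75 minutes
Angular displacement: 75 x 0.5 = 37.5 degrees

Final answer: 37.5 degrees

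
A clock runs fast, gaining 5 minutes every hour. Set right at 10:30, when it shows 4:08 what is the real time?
For every 60 true minutes, the faulty clock advances 65 minutes, so 1 faulty-clock minute corresponds to 60/65 true minutes.
From 10:30 to 4:08 on the faulty dial is 338 minutes.
True elapsed: 338 x 60/65 = 312 minutes = 5 hours and 12 minutes.
True time: 10:30 + 5 hours and 12 minutes = 3:42.

Final answer: 3:42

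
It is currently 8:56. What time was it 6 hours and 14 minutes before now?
Starting time: 8:56 = 536 total minutes past 12:00
Subtracting: 6 hours and 14 minutes = 374 minutes
536 - 374 = 162 minutes
= 2 hours and 42 minutes past 12:00 = 2:42

Final answer: 2:42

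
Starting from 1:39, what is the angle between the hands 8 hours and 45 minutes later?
First find the time 8 hours and 45 minutes after 1:39.
Total minutes: 1 x 60 + 39 + 8 x 60 + 45 = 624.
624 mod 720 = 624 minutes = 10:24.
Now compute the angle at 10:24:
Hour hand: 10 x 30 + 24 x 0.5 = 312 degrees
Minute hand: 24 x 6 = 144 degrees
Difference: |312 - 144| = 168 degrees
The angle is 168 degrees

Final answer: 168 degrees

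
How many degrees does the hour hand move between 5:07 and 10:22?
The hour hand moves 0.5 degrees per minute.
Time elapsed: 10:22 - 5:07 = 315 minutes
Angular displacement: 315 x 0.5 = 157.5 degrees

Final answer: 157.5 degrees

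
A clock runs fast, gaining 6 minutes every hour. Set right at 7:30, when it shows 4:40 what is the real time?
For every 60 true minutes, the faulty clock advances 66 minutes, so 1 faulty-clock minute corresponds to 60/66 true minutes.
From 7:30 to 4:40 on the faulty dial is 550 minutes.
True elapsed: 550 x 60/66 = 500 minutes = 8 hours and 20 minutes.
True time: 7:30 + 8 hours and 20 minutes = 3:50.

Final answer: 3:50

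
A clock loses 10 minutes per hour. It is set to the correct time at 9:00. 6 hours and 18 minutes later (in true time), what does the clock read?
For every 60 true minutes, the faulty clock advances 60 - 10 = 50 minutes.
True elapsed: 6 hours and 18 minutes = 378 minutes.
Faulty clock advances: 378 x 50/60 = 315 minutes (drift: 63 minutes behind).
Shown time: 9:00 + 315 minutes = 2:15.

Final answer: 2:15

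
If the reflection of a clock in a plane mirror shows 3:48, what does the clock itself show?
Reflection across the vertical (12-6) axis maps a hand at angle A degrees to (360 - A) degrees, which sends a reading of T minutes past 12:00 to (720 - T) minutes past 12:00.
Mirror reads 3:48 = 228 minutes past 12:00.
Actual time: (720 - 228) mod 720 = 492 minutes = 8:12.

Final answer: 8:12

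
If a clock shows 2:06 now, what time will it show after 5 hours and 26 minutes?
Starting time: 2:06
Adding 26 minutes to 6 minutes: 6 + 26 = 32 minutes
Adding 5 hours: 2 + 5 = 7
Final time: 7:32

Final answer: 7:32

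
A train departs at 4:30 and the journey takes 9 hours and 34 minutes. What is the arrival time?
Starting time: 4:30
Adding 34 minutes to 30 minutes: 30 + 34 = 64 minutes = 1 hour and 4 minutes
Adding 9 hours: 4 + 9 + 1 (carry) = 14 - 12 = 2
Final time: 2:04

Final answer: 2:04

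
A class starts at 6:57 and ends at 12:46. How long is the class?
From 6:57 to 12:46:
(12 x 60 + 46) - (6 x 60 + 57) = 766 - 417 = 349 minutes
= 5 hours and 49 minutes

Final answer: 5 hours and 49 minutes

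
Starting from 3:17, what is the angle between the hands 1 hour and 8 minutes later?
First find the time 1 hour and 8 minutes after 3:17.
Total minutes: 3 x 60 + 17 + 1 x 60 + 8 = 265.
265 mod 720 = 265 minutes = 4:25.
Now compute the angle at 4:25:
Hour hand: 4 x 30 + 25 x 0.5 = 132.5 degrees
Minute hand: 25 x 6 = 150 degrees
Difference: |132.5 - 150| = 17.5 degrees
The angle is 17.5 degrees

Final answer: 17.5 degrees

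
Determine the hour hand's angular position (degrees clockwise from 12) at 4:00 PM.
The hour hand moves 30 degrees per hour and 0.5 degrees per minute.
At 4:00: (4) x 30 + 0 x 0.5 = 120 + 0 = 120 degrees

Final answer: 120 degrees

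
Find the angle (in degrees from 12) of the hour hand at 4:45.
The hour hand moves 30 degrees per hour and 0.5 degrees per minute.
At 4:45: (4) x 30 + 45 x 0.5 = 120 + 22.5 = 142.5 degrees

Final answer: 142.5 degrees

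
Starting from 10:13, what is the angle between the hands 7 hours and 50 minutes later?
First find the time 7 hours and 50 minutes after 10:13.
Total minutes: 10 x 60 + 13 + 7 x 60 + 50 = 1083.
1083 mod 720 = 363 minutes = 6:03.
Now compute the angle at 6:03:
Hour hand: 6 x 30 + 3 x 0.5 = 181.5 degrees
Minute hand: 3 x 6 = 18 degrees
Difference: |181.5 - 18| = 163.5 degrees
The angle is 163.5 degrees

Final answer: 163.5 degrees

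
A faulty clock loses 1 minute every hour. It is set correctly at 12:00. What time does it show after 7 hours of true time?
For every 60 true minutes, the faulty clock advances 60 - 1 = 59 minutes.
True elapsed: 7 hours = 420 minutes.
Faulty clock advances: 420 x 59/60 = 413 minutes (drift: 7 minutes behind).
Shown time: 12:00 + 413 minutes = 6:53.

Final answer: 6:53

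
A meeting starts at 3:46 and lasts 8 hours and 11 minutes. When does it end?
Starting time: 3:46
Adding 11 minutes to 46 minutes: 46 + 11 = 57 minutes
Adding 8 hours: 3 + 8 = 11
Final time: 11:57

Final answer: 11:57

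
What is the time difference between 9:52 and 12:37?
From 9:52 to 12:37:
(12 x 60 + 37) - (9 x 60 + 52) = 757 - 592 = 165 minutes
= 2 hours and 45 minutes

Final answer: 2 hours and 45 minutes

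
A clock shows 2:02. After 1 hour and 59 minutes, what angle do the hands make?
First find the time 1 hour and 59 minutes after 2:02.
Total minutes: 2 x 60 + 2 + 1 x 60 + 59 = 241.
241 mod 720 = 241 minutes = 4:01.
Now compute the angle at 4:01:
Hour hand: 4 x 30 + 1 x 0.5 = 120.5 degrees
Minute hand: 1 x 6 = 6 degrees
Difference: |120.5 - 6| = 114.5 degrees
The angle is 114.5 degrees

Final answer: 114.5 degrees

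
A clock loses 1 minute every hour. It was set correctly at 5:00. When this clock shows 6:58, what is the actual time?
For every 60 true minutes, the faulty clock advances 59 minutes, so 1 faulty-clock minute corresponds to 60/59 true minutes.
From 5:00 to 6:58 on the faulty dial is 118 minutes.
True elapsed: 118 x 60/59 = 120 minutes = 2 hours.
True time: 5:00 + 2 hours = 7:00.

Final answer: 7:00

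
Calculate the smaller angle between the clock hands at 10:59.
Hour hand position: 10 x 30 + 59 x 0.5 = 329.5 degrees
Minute hand position: 59 x 6 = 354 degrees
Difference: |329.5 - 354| = 24.5 degrees
The angle between the hands is 24.5 degrees

Final answer: 24.5 degrees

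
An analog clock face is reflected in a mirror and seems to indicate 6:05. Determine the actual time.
Reflection across the vertical (12-6) axis maps a hand at angle A degrees to (360 - A) degrees, which sends a reading of T minutes past 12:00 to (720 - T) minutes past 12:00.
Mirror reads 6:05 = 365 minutes past 12:00.
Actual time: (720 - 365) mod 720 = 355 minutes = 5:55.

Final answer: 5:55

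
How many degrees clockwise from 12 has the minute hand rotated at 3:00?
The minute hand moves 6 degrees per minute.
At 3:00: 0 x 6 = 0 degrees

Final answer: 0 degrees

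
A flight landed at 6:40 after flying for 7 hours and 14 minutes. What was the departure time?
Starting time: 6:40 = 400 total minutes past 12:00
Subtracting: 7 hours and 14 minutes = 434 minutes
400 - 434 = -34 (negative, add 12 hours = 720) = 686 minutes
= 11 hours and 26 minutes past 12:00 = 11:26

Final answer: 11:26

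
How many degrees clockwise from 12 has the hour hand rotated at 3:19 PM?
The hour hand moves 30 degrees per hour and 0.5 degrees per minute.
At 3:19: (3) x 30 + 19 x 0.5 = 90 + 9.5 = 99.5 degrees

Final answer: 99.5 degrees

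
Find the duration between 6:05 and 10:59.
From 6:05 to 10:59:
(10 x 60 + 59) - (6 x 60 + 5) = 659 - 365 = 294 minutes
= 4 hours and 54 minutes

Final answer: 4 hours and 54 minutes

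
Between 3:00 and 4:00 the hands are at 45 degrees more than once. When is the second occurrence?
At t minutes past 3:00, the hour hand is at 30 x 3 + 0.5t degrees and the minute hand is at 6t degrees.
The smaller angle between them is 45 degrees when |30H - 5.5t| = 45 or |30H - 5.5t| = 315.
With H = 3, solve 30 x 3 - 5.5t = +/- target for each target:
  t = (30 x 3 - 45) / 5.5 = 8.18
  t = (30 x 3 + 45) / 5.5 = 24.55
  t = (30 x 3 - 315) / 5.5 = -40.91 (outside (0, 60))
  t = (30 x 3 + 315) / 5.5 = 73.64 (outside (0, 60))
Valid solutions in (0, 60): {8.18, 24.55} minutes.
The second occurrence is t = 24.55 minutes.
The hands form a 45-degree angle at 24.55 minutes past 3:00.

Final answer: 24.55 minutes past 3:00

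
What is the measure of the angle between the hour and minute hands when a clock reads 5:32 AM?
Hour hand position: 5 x 30 + 32 x 0.5 = 166 degrees
Minute hand position: 32 x 6 = 192 degrees
Difference: |166 - 192| = 26 degrees
The angle between the hands is 26 degrees

Final answer: 26 degrees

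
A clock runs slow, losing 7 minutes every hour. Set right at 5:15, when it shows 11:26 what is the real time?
For every 60 true minutes, the faulty clock advances 53 minutes, so 1 faulty-clock minute corresponds to 60/53 true minutes.
From 5:15 to 11:26 on the faulty dial is 371 minutes.
True elapsed: 371 x 60/53 = 420 minutes = 7 hours.
True time: 5:15 + 7 hours = 12:15.

Final answer: 12:15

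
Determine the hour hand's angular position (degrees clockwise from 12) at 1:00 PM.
The hour hand moves 30 degrees per hour and 0.5 degrees per minute.
At 1:00: (1) x 30 + 0 x 0.5 = 30 + 0 = 30 degrees

Final answer: 30 degrees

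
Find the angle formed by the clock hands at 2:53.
Hour hand position: 2 x 30 + 53 x 0.5 = 86.5 degrees
Minute hand position: 53 x 6 = 318 degrees
Difference: |86.5 - 318| = 231.5 degrees
Since 231.5 > 180, the smaller angle is 360 - 231.5 = 128.5 degrees

Final answer: 128.5 degrees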